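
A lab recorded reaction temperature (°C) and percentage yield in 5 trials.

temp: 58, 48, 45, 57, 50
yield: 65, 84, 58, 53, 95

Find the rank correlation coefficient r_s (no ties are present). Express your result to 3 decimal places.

Rank temp: 5, 2, 1, 4, 3
Rank yield: 3, 4, 2, 1, 5
d = rank(temp) − rank(yield): 2, -2, -1, 3, -2; Σd² = 22
ρ = 1 − 6Σd² / [n(n²−1)] = 1 − 6×22 / (5×24) = 1 − 132/120 ≈ -0.100

-0.100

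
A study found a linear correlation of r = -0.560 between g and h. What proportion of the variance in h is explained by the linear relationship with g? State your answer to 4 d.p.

0.3136

r² = (-0.560)² = 0.3136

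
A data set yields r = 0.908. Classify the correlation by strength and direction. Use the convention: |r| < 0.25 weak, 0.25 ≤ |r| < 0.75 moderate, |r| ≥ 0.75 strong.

r = 0.908 > 0 so the relationship is positive.
|r| = 0.908, which falls in the strong range.

strong positive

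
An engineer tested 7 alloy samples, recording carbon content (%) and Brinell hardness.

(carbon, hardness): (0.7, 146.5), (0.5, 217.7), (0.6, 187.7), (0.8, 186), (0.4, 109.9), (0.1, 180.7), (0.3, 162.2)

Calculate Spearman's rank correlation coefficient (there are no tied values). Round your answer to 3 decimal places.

Rank carbon: 6, 4, 5, 7, 3, 1, 2
Rank hardness: 2, 7, 6, 5, 1, 4, 3
d = rank(carbon) − rank(hardness): 4, -3, -1, 2, 2, -3, -1; Σd² = 44
ρ = 1 − 6Σd² / [n(n²−1)] = 1 − 6×44 / (7×48) = 1 − 264/336 ≈ 0.214

0.214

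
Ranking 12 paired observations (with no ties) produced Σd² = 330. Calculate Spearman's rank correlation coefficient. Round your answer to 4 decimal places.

-0.1538

ρ = 1 − 6Σd² / [n(n²−1)] = 1 − 6×330 / (12×143)
  = 1 − 1980/1716 = 1 − 1.15385 ≈ -0.1538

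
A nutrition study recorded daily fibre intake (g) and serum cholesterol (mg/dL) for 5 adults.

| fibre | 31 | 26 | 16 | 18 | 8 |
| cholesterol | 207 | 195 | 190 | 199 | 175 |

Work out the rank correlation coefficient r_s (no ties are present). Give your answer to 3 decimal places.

Rank fibre: 5, 4, 2, 3, 1
Rank cholesterol: 5, 3, 2, 4, 1
d = rank(fibre) − rank(cholesterol): 0, 1, 0, -1, 0; Σd² = 2
ρ = 1 − 6Σd² / [n(n²−1)] = 1 − 6×2 / (5×24) = 1 − 12/120 ≈ 0.900

0.900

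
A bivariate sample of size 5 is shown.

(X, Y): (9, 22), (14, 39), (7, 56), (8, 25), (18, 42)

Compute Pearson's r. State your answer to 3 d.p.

n = 5, ΣX = 56, ΣY = 184, ΣX² = 714, ΣY² = 7530, ΣXY = 2092
nΣXY − ΣXΣY = 10460 − 10304 = 156
nΣX² − (ΣX)² = 3570 − 3136 = 434; nΣY² − (ΣY)² = 37650 − 33856 = 3794
r = 156 / √(434 × 3794) = 156 / 1283.1976 ≈ 0.122

0.122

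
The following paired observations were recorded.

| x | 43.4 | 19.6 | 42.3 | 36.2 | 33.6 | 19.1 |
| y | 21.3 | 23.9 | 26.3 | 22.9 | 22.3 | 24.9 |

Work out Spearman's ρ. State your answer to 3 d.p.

Rank x: 6, 2, 5, 4, 3, 1
Rank y: 1, 4, 6, 3, 2, 5
d = rank(x) − rank(y): 5, -2, -1, 1, 1, -4; Σd² = 48
ρ = 1 − 6Σd² / [n(n²−1)] = 1 − 6×48 / (6×35) = 1 − 288/210 ≈ -0.371

-0.371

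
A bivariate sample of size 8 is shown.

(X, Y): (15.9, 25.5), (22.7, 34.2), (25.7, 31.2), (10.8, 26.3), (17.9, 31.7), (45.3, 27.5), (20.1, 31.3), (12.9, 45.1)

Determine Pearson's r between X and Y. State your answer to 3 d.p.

-0.257

n = 8, ΣX = 171.3, ΣY = 252.8, ΣX² = 4488.15, ΣY² = 8259.86, ΣXY = 5291.77
nΣXY − ΣXΣY = 42334.16 − 43304.64 = -970.48
nΣX² − (ΣX)² = 35905.2 − 29343.69 = 6561.51; nΣY² − (ΣY)² = 66078.88 − 63907.84 = 2171.04
r = -970.48 / √(6561.51 × 2171.04) = -970.48 / 3774.2947 ≈ -0.257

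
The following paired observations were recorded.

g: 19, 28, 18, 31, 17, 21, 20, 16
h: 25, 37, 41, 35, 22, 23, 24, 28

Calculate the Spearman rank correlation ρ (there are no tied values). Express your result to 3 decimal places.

Rank g: 4, 7, 3, 8, 2, 6, 5, 1
Rank h: 4, 7, 8, 6, 1, 2, 3, 5
d = rank(g) − rank(h): 0, 0, -5, 2, 1, 4, 2, -4; Σd² = 66
ρ = 1 − 6Σd² / [n(n²−1)] = 1 − 6×66 / (8×63) = 1 − 396/504 ≈ 0.214

0.214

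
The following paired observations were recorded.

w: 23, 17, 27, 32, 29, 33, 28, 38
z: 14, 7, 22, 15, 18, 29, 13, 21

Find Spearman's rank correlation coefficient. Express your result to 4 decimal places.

0.6429

Rank w: 2, 1, 3, 6, 5, 7, 4, 8
Rank z: 3, 1, 7, 4, 5, 8, 2, 6
d = rank(w) − rank(z): -1, 0, -4, 2, 0, -1, 2, 2; Σd² = 30
ρ = 1 − 6Σd² / [n(n²−1)] = 1 − 6×30 / (8×63) = 1 − 180/504 ≈ 0.6429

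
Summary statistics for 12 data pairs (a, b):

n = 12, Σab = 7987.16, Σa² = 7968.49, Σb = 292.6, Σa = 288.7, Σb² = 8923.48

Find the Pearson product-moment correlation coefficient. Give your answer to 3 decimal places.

r = (nΣab − ΣaΣb) / √[(nΣa² − (Σa)²)(nΣb² − (Σb)²)]
Numerator: 12×7987.16 − 288.7×292.6 = 11372.3
Denominator: √[(95621.88 − 83347.69)(107081.76 − 85614.76)] = √[12274.19 × 21467] = 16232.3762
r = 11372.3 / 16232.3762 ≈ 0.701

0.701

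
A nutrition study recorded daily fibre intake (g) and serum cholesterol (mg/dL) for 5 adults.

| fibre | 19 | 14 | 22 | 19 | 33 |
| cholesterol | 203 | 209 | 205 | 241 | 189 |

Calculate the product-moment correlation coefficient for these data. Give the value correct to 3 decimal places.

-0.545

n = 5, Σx = 107, Σy = 1047, Σx² = 2491, Σy² = 220717, Σxy = 22109
nΣxy − ΣxΣy = 110545 − 112029 = -1484
nΣx² − (Σx)² = 12455 − 11449 = 1006; nΣy² − (Σy)² = 1103585 − 1096209 = 7376
r = -1484 / √(1006 × 7376) = -1484 / 2724.0147 ≈ -0.545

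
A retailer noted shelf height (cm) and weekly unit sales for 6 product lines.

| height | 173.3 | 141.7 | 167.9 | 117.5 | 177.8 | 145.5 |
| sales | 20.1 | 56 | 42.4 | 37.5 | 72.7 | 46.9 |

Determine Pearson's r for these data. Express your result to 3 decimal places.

0.129

n = 6, Σx = 923.7, Σy = 275.6, Σx² = 144891.53, Σy² = 14228.92, Σxy = 42693.75
nΣxy − ΣxΣy = 256162.5 − 254571.72 = 1590.78
nΣx² − (Σx)² = 869349.18 − 853221.69 = 16127.49; nΣy² − (Σy)² = 85373.52 − 75955.36 = 9418.16
r = 1590.78 / √(16127.49 × 9418.16) = 1590.78 / 12324.4181 ≈ 0.129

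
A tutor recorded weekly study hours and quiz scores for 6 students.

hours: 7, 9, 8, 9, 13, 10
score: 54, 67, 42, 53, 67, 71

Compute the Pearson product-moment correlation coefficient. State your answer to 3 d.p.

0.616

n = 6, Σx = 56, Σy = 354, Σx² = 544, Σy² = 21508, Σxy = 3375
nΣxy − ΣxΣy = 20250 − 19824 = 426
nΣx² − (Σx)² = 3264 − 3136 = 128; nΣy² − (Σy)² = 129048 − 125316 = 3732
r = 426 / √(128 × 3732) = 426 / 691.1556 ≈ 0.616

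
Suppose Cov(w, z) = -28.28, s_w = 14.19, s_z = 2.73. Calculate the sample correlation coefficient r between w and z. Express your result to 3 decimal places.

r = Cov(w,z) / (s_w · s_z) = -28.28 / (14.19 × 2.73)
  = -28.28 / 38.7387 ≈ -0.730

-0.730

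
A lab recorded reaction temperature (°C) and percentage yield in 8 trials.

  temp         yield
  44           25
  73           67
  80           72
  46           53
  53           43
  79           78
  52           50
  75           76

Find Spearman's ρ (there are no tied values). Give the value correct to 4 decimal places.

0.8333

Rank temp: 1, 5, 8, 2, 4, 7, 3, 6
Rank yield: 1, 5, 6, 4, 2, 8, 3, 7
d = rank(temp) − rank(yield): 0, 0, 2, -2, 2, -1, 0, -1; Σd² = 14
ρ = 1 − 6Σd² / [n(n²−1)] = 1 − 6×14 / (8×63) = 1 − 84/504 ≈ 0.8333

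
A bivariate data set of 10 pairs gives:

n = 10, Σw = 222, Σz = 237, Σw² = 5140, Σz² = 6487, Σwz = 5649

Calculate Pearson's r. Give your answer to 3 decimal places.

0.903

r = (nΣwz − ΣwΣz) / √[(nΣw² − (Σw)²)(nΣz² − (Σz)²)]
Numerator: 10×5649 − 222×237 = 3876
Denominator: √[(51400 − 49284)(64870 − 56169)] = √[2116 × 8701] = 4290.8409
r = 3876 / 4290.8409 ≈ 0.903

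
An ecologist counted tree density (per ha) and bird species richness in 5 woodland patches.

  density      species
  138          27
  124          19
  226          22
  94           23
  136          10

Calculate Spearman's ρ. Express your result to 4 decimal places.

Rank density: 4, 2, 5, 1, 3
Rank species: 5, 2, 3, 4, 1
d = rank(density) − rank(species): -1, 0, 2, -3, 2; Σd² = 18
ρ = 1 − 6Σd² / [n(n²−1)] = 1 − 6×18 / (5×24) = 1 − 108/120 ≈ 0.1000

0.1000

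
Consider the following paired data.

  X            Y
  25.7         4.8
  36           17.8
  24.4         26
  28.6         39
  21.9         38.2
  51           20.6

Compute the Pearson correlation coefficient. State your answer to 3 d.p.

n = 6, ΣX = 187.6, ΣY = 146.4, ΣX² = 6450.42, ΣY² = 4420.48, ΣXY = 4401.14
nΣXY − ΣXΣY = 26406.84 − 27464.64 = -1057.8
nΣX² − (ΣX)² = 38702.52 − 35193.76 = 3508.76; nΣY² − (ΣY)² = 26522.88 − 21432.96 = 5089.92
r = -1057.8 / √(3508.76 × 5089.92) = -1057.8 / 4226.0274 ≈ -0.250

-0.250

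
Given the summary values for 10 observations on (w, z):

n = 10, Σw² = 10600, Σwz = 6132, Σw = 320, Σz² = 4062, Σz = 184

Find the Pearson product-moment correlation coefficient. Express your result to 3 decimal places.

0.494

r = (nΣwz − ΣwΣz) / √[(nΣw² − (Σw)²)(nΣz² − (Σz)²)]
Numerator: 10×6132 − 320×184 = 2440
Denominator: √[(106000 − 102400)(40620 − 33856)] = √[3600 × 6764] = 4934.6124
r = 2440 / 4934.6124 ≈ 0.494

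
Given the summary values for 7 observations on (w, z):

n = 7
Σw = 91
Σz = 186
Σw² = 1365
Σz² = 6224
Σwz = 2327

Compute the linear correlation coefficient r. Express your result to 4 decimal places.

r = (nΣwz − ΣwΣz) / √[(nΣw² − (Σw)²)(nΣz² − (Σz)²)]
Numerator: 7×2327 − 91×186 = -637
Denominator: √[(9555 − 8281)(43568 − 34596)] = √[1274 × 8972] = 3380.8768
r = -637 / 3380.8768 ≈ -0.1884

-0.1884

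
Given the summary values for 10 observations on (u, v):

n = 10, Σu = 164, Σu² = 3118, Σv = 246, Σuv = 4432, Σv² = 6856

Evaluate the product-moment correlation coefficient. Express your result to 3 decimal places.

r = (nΣuv − ΣuΣv) / √[(nΣu² − (Σu)²)(nΣv² − (Σv)²)]
Numerator: 10×4432 − 164×246 = 3976
Denominator: √[(31180 − 26896)(68560 − 60516)] = √[4284 × 8044] = 5870.3063
r = 3976 / 5870.3063 ≈ 0.677

0.677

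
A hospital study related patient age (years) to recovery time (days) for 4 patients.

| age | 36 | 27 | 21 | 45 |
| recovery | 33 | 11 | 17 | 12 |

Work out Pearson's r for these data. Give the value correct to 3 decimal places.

n = 4, Σx = 129, Σy = 73, Σx² = 4491, Σy² = 1643, Σxy = 2382
nΣxy − ΣxΣy = 9528 − 9417 = 111
nΣx² − (Σx)² = 17964 − 16641 = 1323; nΣy² − (Σy)² = 6572 − 5329 = 1243
r = 111 / √(1323 × 1243) = 111 / 1282.3763 ≈ 0.087

0.087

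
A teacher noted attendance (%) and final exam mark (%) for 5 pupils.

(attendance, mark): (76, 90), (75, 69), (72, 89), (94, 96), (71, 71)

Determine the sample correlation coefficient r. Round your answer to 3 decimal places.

n = 5, Σx = 388, Σy = 415, Σx² = 30462, Σy² = 35039, Σxy = 32488
nΣxy − ΣxΣy = 162440 − 161020 = 1420
nΣx² − (Σx)² = 152310 − 150544 = 1766; nΣy² − (Σy)² = 175195 − 172225 = 2970
r = 1420 / √(1766 × 2970) = 1420 / 2290.2009 ≈ 0.620

0.620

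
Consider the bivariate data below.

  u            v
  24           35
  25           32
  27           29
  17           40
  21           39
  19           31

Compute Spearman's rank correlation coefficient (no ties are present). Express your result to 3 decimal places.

-0.657

Rank u: 4, 5, 6, 1, 3, 2
Rank v: 4, 3, 1, 6, 5, 2
d = rank(u) − rank(v): 0, 2, 5, -5, -2, 0; Σd² = 58
ρ = 1 − 6Σd² / [n(n²−1)] = 1 − 6×58 / (6×35) = 1 − 348/210 ≈ -0.657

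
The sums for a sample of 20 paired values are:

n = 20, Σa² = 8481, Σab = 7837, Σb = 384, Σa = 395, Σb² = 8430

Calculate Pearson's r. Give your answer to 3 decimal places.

r = (nΣab − ΣaΣb) / √[(nΣa² − (Σa)²)(nΣb² − (Σb)²)]
Numerator: 20×7837 − 395×384 = 5060
Denominator: √[(169620 − 156025)(168600 − 147456)] = √[13595 × 21144] = 16954.4295
r = 5060 / 16954.4295 ≈ 0.298

0.298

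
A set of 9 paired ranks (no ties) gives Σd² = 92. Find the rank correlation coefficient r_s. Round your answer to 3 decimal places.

0.233

ρ = 1 − 6Σd² / [n(n²−1)] = 1 − 6×92 / (9×80)
  = 1 − 552/720 = 1 − 0.7667 ≈ 0.233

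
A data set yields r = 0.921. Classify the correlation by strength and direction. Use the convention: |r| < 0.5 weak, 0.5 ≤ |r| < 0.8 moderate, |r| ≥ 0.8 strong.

r = 0.921 > 0 so the relationship is positive.
|r| = 0.921, which falls in the strong range.

strong positive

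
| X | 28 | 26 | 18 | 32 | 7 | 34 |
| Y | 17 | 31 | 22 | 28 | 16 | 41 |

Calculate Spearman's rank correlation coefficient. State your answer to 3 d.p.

Rank X: 4, 3, 2, 5, 1, 6
Rank Y: 2, 5, 3, 4, 1, 6
d = rank(X) − rank(Y): 2, -2, -1, 1, 0, 0; Σd² = 10
ρ = 1 − 6Σd² / [n(n²−1)] = 1 − 6×10 / (6×35) = 1 − 60/210 ≈ 0.714

0.714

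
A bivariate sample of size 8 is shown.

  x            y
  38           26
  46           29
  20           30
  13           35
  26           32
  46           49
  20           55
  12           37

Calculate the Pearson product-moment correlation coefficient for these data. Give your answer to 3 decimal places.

n = 8, Σx = 221, Σy = 293, Σx² = 7465, Σy² = 11461, Σxy = 8007
nΣxy − ΣxΣy = 64056 − 64753 = -697
nΣx² − (Σx)² = 59720 − 48841 = 10879; nΣy² − (Σy)² = 91688 − 85849 = 5839
r = -697 / √(10879 × 5839) = -697 / 7970.0992 ≈ -0.087

-0.087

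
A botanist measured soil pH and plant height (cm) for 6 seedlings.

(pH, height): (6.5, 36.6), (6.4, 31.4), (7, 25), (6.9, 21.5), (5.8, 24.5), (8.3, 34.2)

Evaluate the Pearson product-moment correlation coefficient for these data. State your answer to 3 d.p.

n = 6, Σx = 40.9, Σy = 173.2, Σx² = 282.35, Σy² = 5182.66, Σxy = 1188.17
nΣxy − ΣxΣy = 7129.02 − 7083.88 = 45.14
nΣx² − (Σx)² = 1694.1 − 1672.81 = 21.29; nΣy² − (Σy)² = 31095.96 − 29998.24 = 1097.72
r = 45.14 / √(21.29 × 1097.72) = 45.14 / 152.8740 ≈ 0.295

0.295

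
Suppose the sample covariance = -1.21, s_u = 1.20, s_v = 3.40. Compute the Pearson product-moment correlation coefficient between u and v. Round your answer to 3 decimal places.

r = Cov(u,v) / (s_u · s_v) = -1.21 / (1.20 × 3.40)
  = -1.21 / 4.0800 ≈ -0.297

-0.297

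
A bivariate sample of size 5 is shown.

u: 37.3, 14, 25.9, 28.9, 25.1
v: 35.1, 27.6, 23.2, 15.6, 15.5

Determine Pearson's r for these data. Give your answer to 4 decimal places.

0.2375

n = 5, Σu = 131.2, Σv = 117, Σu² = 3723.32, Σv² = 3015.62, Σuv = 3136.4
nΣuv − ΣuΣv = 15682 − 15350.4 = 331.6
nΣu² − (Σu)² = 18616.6 − 17213.44 = 1403.16; nΣv² − (Σv)² = 15078.1 − 13689 = 1389.1
r = 331.6 / √(1403.16 × 1389.1) = 331.6 / 1396.1123 ≈ 0.2375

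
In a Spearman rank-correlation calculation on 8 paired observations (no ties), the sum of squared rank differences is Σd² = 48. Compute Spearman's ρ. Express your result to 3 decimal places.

ρ = 1 − 6Σd² / [n(n²−1)] = 1 − 6×48 / (8×63)
  = 1 − 288/504 = 1 − 0.5714 ≈ 0.429

0.429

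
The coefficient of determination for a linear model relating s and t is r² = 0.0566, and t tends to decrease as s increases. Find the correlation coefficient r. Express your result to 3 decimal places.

-0.238

|r| = √0.0566 = 0.238
The association is negative, so r = −0.238.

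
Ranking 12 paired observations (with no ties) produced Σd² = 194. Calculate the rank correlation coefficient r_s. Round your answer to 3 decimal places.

ρ = 1 − 6Σd² / [n(n²−1)] = 1 − 6×194 / (12×143)
  = 1 − 1164/1716 = 1 − 0.6783 ≈ 0.322

0.322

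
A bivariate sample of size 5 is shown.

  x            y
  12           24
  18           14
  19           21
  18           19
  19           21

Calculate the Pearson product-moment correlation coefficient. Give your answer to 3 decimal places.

-0.522

n = 5, Σx = 86, Σy = 99, Σx² = 1514, Σy² = 2015, Σxy = 1680
nΣxy − ΣxΣy = 8400 − 8514 = -114
nΣx² − (Σx)² = 7570 − 7396 = 174; nΣy² − (Σy)² = 10075 − 9801 = 274
r = -114 / √(174 × 274) = -114 / 218.3483 ≈ -0.522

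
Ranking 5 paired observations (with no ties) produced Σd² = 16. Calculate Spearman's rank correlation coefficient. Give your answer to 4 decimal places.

0.2000

ρ = 1 − 6Σd² / [n(n²−1)] = 1 − 6×16 / (5×24)
  = 1 − 96/120 = 1 − 0.80000 ≈ 0.2000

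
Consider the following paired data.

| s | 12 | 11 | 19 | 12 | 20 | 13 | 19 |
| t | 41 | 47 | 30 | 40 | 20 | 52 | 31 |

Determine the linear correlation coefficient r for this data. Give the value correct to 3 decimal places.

n = 7, Σs = 106, Σt = 261, Σs² = 1700, Σt² = 10455, Σst = 3724
nΣst − ΣsΣt = 26068 − 27666 = -1598
nΣs² − (Σs)² = 11900 − 11236 = 664; nΣt² − (Σt)² = 73185 − 68121 = 5064
r = -1598 / √(664 × 5064) = -1598 / 1833.7110 ≈ -0.871

-0.871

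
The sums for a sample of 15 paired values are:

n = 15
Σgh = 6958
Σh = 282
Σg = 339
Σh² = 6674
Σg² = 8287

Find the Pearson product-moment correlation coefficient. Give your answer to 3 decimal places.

0.631

r = (nΣgh − ΣgΣh) / √[(nΣg² − (Σg)²)(nΣh² − (Σh)²)]
Numerator: 15×6958 − 339×282 = 8772
Denominator: √[(124305 − 114921)(100110 − 79524)] = √[9384 × 20586] = 13898.8857
r = 8772 / 13898.8857 ≈ 0.631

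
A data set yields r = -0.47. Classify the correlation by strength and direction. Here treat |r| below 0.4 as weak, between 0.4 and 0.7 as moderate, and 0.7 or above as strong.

moderate negative

r = -0.47 < 0 so the relationship is negative.
|r| = 0.47, which falls in the moderate range.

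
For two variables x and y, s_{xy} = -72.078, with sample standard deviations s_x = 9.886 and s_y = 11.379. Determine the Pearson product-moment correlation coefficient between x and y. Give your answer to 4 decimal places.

-0.6407

r = Cov(x,y) / (s_x · s_y) = -72.078 / (9.886 × 11.379)
  = -72.078 / 112.4928 ≈ -0.6407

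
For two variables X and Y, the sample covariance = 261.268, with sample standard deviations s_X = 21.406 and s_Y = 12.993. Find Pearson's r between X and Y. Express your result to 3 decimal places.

r = Cov(X,Y) / (s_X · s_Y) = 261.268 / (21.406 × 12.993)
  = 261.268 / 278.1282 ≈ 0.939

0.939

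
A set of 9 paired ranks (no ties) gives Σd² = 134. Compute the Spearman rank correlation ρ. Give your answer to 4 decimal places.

-0.1167

ρ = 1 − 6Σd² / [n(n²−1)] = 1 − 6×134 / (9×80)
  = 1 − 804/720 = 1 − 1.11667 ≈ -0.1167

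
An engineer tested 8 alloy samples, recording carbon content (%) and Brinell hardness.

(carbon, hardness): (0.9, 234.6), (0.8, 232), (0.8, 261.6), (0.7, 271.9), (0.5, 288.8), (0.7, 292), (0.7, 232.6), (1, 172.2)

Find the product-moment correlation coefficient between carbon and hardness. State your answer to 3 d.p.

n = 8, Σx = 6.1, Σy = 1985.7, Σx² = 4.81, Σy² = 503650.37, Σxy = 1480.17
nΣxy − ΣxΣy = 11841.36 − 12112.77 = -271.41
nΣx² − (Σx)² = 38.48 − 37.21 = 1.27; nΣy² − (Σy)² = 4029202.96 − 3943004.49 = 86198.47
r = -271.41 / √(1.27 × 86198.47) = -271.41 / 330.8656 ≈ -0.820

-0.820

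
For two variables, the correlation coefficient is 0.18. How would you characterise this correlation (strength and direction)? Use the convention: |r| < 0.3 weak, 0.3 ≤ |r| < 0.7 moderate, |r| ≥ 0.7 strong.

r = 0.18 > 0 so the relationship is positive.
|r| = 0.18, which falls in the weak range.

weak positive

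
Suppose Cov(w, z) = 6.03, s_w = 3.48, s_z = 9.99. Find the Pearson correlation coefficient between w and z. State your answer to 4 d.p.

r = Cov(w,z) / (s_w · s_z) = 6.03 / (3.48 × 9.99)
  = 6.03 / 34.7652 ≈ 0.1734

0.1734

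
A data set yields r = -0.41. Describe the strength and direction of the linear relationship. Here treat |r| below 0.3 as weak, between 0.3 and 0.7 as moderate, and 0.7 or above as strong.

moderate negative

r = -0.41 < 0 so the relationship is negative.
|r| = 0.41, which falls in the moderate range.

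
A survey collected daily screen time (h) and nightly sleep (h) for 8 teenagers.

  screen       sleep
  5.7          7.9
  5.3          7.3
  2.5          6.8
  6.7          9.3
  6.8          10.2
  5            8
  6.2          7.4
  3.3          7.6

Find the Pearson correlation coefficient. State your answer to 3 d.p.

n = 8, Σx = 41.5, Σy = 64.5, Σx² = 232.29, Σy² = 528.99, Σxy = 343.35
nΣxy − ΣxΣy = 2746.8 − 2676.75 = 70.05
nΣx² − (Σx)² = 1858.32 − 1722.25 = 136.07; nΣy² − (Σy)² = 4231.92 − 4160.25 = 71.67
r = 70.05 / √(136.07 × 71.67) = 70.05 / 98.7529 ≈ 0.709

0.709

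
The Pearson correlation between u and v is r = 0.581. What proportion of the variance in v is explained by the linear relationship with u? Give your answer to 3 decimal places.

r² = (0.581)² = 0.338

0.338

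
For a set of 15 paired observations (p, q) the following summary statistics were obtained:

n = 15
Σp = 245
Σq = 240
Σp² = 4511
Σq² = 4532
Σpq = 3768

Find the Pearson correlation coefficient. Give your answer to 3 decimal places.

r = (nΣpq − ΣpΣq) / √[(nΣp² − (Σp)²)(nΣq² − (Σq)²)]
Numerator: 15×3768 − 245×240 = -2280
Denominator: √[(67665 − 60025)(67980 − 57600)] = √[7640 × 10380] = 8905.2344
r = -2280 / 8905.2344 ≈ -0.256

-0.256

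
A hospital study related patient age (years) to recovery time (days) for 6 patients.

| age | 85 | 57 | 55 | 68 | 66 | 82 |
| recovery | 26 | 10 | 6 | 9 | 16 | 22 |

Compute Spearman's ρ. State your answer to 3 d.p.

0.829

Rank age: 6, 2, 1, 4, 3, 5
Rank recovery: 6, 3, 1, 2, 4, 5
d = rank(age) − rank(recovery): 0, -1, 0, 2, -1, 0; Σd² = 6
ρ = 1 − 6Σd² / [n(n²−1)] = 1 − 6×6 / (6×35) = 1 − 36/210 ≈ 0.829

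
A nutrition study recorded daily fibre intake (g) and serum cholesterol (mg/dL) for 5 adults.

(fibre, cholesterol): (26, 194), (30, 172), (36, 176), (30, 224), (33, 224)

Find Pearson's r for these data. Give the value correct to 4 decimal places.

n = 5, Σx = 155, Σy = 990, Σx² = 4861, Σy² = 198548, Σxy = 30652
nΣxy − ΣxΣy = 153260 − 153450 = -190
nΣx² − (Σx)² = 24305 − 24025 = 280; nΣy² − (Σy)² = 992740 − 980100 = 12640
r = -190 / √(280 × 12640) = -190 / 1881.2762 ≈ -0.1010

-0.1010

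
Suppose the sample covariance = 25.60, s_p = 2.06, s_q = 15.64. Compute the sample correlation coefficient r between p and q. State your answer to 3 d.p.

r = Cov(p,q) / (s_p · s_q) = 25.60 / (2.06 × 15.64)
  = 25.60 / 32.2184 ≈ 0.795

0.795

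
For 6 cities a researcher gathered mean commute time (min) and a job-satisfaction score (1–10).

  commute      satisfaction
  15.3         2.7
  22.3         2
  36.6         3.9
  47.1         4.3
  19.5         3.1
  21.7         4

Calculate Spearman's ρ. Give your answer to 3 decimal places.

0.543

Rank commute: 1, 4, 5, 6, 2, 3
Rank satisfaction: 2, 1, 4, 6, 3, 5
d = rank(commute) − rank(satisfaction): -1, 3, 1, 0, -1, -2; Σd² = 16
ρ = 1 − 6Σd² / [n(n²−1)] = 1 − 6×16 / (6×35) = 1 − 96/210 ≈ 0.543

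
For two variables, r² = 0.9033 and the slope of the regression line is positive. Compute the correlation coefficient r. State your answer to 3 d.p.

0.950

|r| = √0.9033 = 0.950
The association is positive, so r = 0.950.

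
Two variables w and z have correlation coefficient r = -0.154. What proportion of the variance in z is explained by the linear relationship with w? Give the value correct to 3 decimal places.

0.024

r² = (-0.154)² = 0.024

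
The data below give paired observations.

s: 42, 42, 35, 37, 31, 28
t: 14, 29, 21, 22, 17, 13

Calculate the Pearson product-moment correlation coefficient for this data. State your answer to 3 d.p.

0.526

n = 6, Σs = 215, Σt = 116, Σs² = 7867, Σt² = 2420, Σst = 4246
nΣst − ΣsΣt = 25476 − 24940 = 536
nΣs² − (Σs)² = 47202 − 46225 = 977; nΣt² − (Σt)² = 14520 − 13456 = 1064
r = 536 / √(977 × 1064) = 536 / 1019.5725 ≈ 0.526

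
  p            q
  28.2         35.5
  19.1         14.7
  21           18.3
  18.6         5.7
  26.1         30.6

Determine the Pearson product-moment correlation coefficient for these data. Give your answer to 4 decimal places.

n = 5, Σp = 113, Σq = 104.8, Σp² = 2628.22, Σq² = 2780.08, Σpq = 2570.85
nΣpq − ΣpΣq = 12854.25 − 11842.4 = 1011.85
nΣp² − (Σp)² = 13141.1 − 12769 = 372.1; nΣq² − (Σq)² = 13900.4 − 10983.04 = 2917.36
r = 1011.85 / √(372.1 × 2917.36) = 1011.85 / 1041.8971 ≈ 0.9712

0.9712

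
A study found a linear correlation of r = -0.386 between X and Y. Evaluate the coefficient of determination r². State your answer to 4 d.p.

0.1490

r² = (-0.386)² = 0.1490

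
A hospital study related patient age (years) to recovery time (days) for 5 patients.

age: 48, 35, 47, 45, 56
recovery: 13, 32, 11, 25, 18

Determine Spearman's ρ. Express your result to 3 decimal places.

Rank age: 4, 1, 3, 2, 5
Rank recovery: 2, 5, 1, 4, 3
d = rank(age) − rank(recovery): 2, -4, 2, -2, 2; Σd² = 32
ρ = 1 − 6Σd² / [n(n²−1)] = 1 − 6×32 / (5×24) = 1 − 192/120 ≈ -0.600

-0.600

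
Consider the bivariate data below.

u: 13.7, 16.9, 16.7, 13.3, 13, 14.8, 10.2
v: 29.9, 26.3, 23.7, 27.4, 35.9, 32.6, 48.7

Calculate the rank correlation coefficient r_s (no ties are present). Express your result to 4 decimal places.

-0.8214

Rank u: 4, 7, 6, 3, 2, 5, 1
Rank v: 4, 2, 1, 3, 6, 5, 7
d = rank(u) − rank(v): 0, 5, 5, 0, -4, 0, -6; Σd² = 102
ρ = 1 − 6Σd² / [n(n²−1)] = 1 − 6×102 / (7×48) = 1 − 612/336 ≈ -0.8214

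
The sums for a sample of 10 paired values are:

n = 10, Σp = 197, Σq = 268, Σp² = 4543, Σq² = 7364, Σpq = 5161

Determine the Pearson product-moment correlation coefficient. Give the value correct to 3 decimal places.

r = (nΣpq − ΣpΣq) / √[(nΣp² − (Σp)²)(nΣq² − (Σq)²)]
Numerator: 10×5161 − 197×268 = -1186
Denominator: √[(45430 − 38809)(73640 − 71824)] = √[6621 × 1816] = 3467.5259
r = -1186 / 3467.5259 ≈ -0.342

-0.342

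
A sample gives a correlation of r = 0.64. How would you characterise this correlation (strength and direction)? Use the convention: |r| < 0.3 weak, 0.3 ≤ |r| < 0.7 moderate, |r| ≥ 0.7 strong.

r = 0.64 > 0 so the relationship is positive.
|r| = 0.64, which falls in the moderate range.

moderate positive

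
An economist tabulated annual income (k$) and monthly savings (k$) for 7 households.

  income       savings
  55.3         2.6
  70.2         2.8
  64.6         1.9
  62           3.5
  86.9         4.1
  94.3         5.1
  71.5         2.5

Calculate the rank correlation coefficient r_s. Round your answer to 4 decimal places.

Rank income: 1, 4, 3, 2, 6, 7, 5
Rank savings: 3, 4, 1, 5, 6, 7, 2
d = rank(income) − rank(savings): -2, 0, 2, -3, 0, 0, 3; Σd² = 26
ρ = 1 − 6Σd² / [n(n²−1)] = 1 − 6×26 / (7×48) = 1 − 156/336 ≈ 0.5357

0.5357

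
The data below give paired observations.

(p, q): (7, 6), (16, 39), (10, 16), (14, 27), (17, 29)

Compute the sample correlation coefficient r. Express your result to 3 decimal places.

n = 5, Σp = 64, Σq = 117, Σp² = 890, Σq² = 3383, Σpq = 1697
nΣpq − ΣpΣq = 8485 − 7488 = 997
nΣp² − (Σp)² = 4450 − 4096 = 354; nΣq² − (Σq)² = 16915 − 13689 = 3226
r = 997 / √(354 × 3226) = 997 / 1068.6459 ≈ 0.933

0.933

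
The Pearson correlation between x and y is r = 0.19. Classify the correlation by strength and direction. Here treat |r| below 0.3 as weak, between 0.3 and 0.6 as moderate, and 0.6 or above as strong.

r = 0.19 > 0 so the relationship is positive.
|r| = 0.19, which falls in the weak range.

weak positive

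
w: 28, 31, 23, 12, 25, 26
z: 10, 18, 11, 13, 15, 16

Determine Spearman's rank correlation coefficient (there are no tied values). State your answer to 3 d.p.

Rank w: 5, 6, 2, 1, 3, 4
Rank z: 1, 6, 2, 3, 4, 5
d = rank(w) − rank(z): 4, 0, 0, -2, -1, -1; Σd² = 22
ρ = 1 − 6Σd² / [n(n²−1)] = 1 − 6×22 / (6×35) = 1 − 132/210 ≈ 0.371

0.371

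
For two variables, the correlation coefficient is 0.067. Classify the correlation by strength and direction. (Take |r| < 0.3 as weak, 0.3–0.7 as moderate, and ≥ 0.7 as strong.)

r = 0.067 > 0 so the relationship is positive.
|r| = 0.067, which falls in the weak range.

weak positive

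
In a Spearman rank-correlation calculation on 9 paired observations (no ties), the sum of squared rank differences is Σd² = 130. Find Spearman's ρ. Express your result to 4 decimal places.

ρ = 1 − 6Σd² / [n(n²−1)] = 1 − 6×130 / (9×80)
  = 1 − 780/720 = 1 − 1.08333 ≈ -0.0833

-0.0833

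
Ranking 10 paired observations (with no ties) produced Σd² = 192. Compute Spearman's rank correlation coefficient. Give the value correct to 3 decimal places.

-0.164

ρ = 1 − 6Σd² / [n(n²−1)] = 1 − 6×192 / (10×99)
  = 1 − 1152/990 = 1 − 1.1636 ≈ -0.164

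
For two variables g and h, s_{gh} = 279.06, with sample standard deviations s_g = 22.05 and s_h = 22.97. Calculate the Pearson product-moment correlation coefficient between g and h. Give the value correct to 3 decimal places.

r = Cov(g,h) / (s_g · s_h) = 279.06 / (22.05 × 22.97)
  = 279.06 / 506.4885 ≈ 0.551

0.551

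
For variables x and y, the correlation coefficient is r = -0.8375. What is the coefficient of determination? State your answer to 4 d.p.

r² = (-0.8375)² = 0.7014

0.7014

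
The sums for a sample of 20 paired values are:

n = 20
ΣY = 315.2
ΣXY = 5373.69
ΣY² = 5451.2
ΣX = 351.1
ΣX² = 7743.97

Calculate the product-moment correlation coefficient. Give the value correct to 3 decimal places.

r = (nΣXY − ΣXΣY) / √[(nΣX² − (ΣX)²)(nΣY² − (ΣY)²)]
Numerator: 20×5373.69 − 351.1×315.2 = -3192.92
Denominator: √[(154879.4 − 123271.21)(109024 − 99351.04)] = √[31608.19 × 9672.96] = 17485.5585
r = -3192.92 / 17485.5585 ≈ -0.183

-0.183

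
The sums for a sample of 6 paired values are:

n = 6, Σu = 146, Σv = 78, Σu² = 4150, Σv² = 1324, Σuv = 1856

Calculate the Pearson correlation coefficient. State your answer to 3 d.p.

r = (nΣuv − ΣuΣv) / √[(nΣu² − (Σu)²)(nΣv² − (Σv)²)]
Numerator: 6×1856 − 146×78 = -252
Denominator: √[(24900 − 21316)(7944 − 6084)] = √[3584 × 1860] = 2581.9063
r = -252 / 2581.9063 ≈ -0.098

-0.098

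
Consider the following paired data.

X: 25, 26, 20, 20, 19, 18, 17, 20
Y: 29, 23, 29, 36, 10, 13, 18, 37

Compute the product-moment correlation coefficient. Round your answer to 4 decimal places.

0.3136

n = 8, ΣX = 165, ΣY = 195, ΣX² = 3475, ΣY² = 5469, ΣXY = 4093
nΣXY − ΣXΣY = 32744 − 32175 = 569
nΣX² − (ΣX)² = 27800 − 27225 = 575; nΣY² − (ΣY)² = 43752 − 38025 = 5727
r = 569 / √(575 × 5727) = 569 / 1814.6694 ≈ 0.3136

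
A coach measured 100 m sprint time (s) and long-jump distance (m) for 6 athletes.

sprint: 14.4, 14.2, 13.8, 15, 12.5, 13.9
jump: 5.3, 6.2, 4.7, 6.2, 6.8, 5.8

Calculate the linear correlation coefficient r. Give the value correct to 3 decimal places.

-0.319

n = 6, Σx = 83.8, Σy = 35, Σx² = 1173.9, Σy² = 206.94, Σxy = 487.84
nΣxy − ΣxΣy = 2927.04 − 2933 = -5.96
nΣx² − (Σx)² = 7043.4 − 7022.44 = 20.96; nΣy² − (Σy)² = 1241.64 − 1225 = 16.64
r = -5.96 / √(20.96 × 16.64) = -5.96 / 18.6755 ≈ -0.319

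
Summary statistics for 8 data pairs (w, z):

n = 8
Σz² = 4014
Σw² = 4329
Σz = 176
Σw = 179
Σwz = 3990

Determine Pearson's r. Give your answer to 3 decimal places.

0.242

r = (nΣwz − ΣwΣz) / √[(nΣw² − (Σw)²)(nΣz² − (Σz)²)]
Numerator: 8×3990 − 179×176 = 416
Denominator: √[(34632 − 32041)(32112 − 30976)] = √[2591 × 1136] = 1715.6270
r = 416 / 1715.6270 ≈ 0.242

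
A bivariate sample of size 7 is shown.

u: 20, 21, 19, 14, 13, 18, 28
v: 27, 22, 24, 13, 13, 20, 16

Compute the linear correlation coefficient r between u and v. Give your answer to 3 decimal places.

n = 7, Σu = 133, Σv = 135, Σu² = 2675, Σv² = 2783, Σuv = 2617
nΣuv − ΣuΣv = 18319 − 17955 = 364
nΣu² − (Σu)² = 18725 − 17689 = 1036; nΣv² − (Σv)² = 19481 − 18225 = 1256
r = 364 / √(1036 × 1256) = 364 / 1140.7086 ≈ 0.319

0.319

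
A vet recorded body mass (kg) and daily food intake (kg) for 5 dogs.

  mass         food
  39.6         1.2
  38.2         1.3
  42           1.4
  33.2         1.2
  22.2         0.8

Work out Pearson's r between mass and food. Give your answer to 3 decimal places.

n = 5, Σx = 175.2, Σy = 5.9, Σx² = 6386.48, Σy² = 7.17, Σxy = 213.58
nΣxy − ΣxΣy = 1067.9 − 1033.68 = 34.22
nΣx² − (Σx)² = 31932.4 − 30695.04 = 1237.36; nΣy² − (Σy)² = 35.85 − 34.81 = 1.04
r = 34.22 / √(1237.36 × 1.04) = 34.22 / 35.8728 ≈ 0.954

0.954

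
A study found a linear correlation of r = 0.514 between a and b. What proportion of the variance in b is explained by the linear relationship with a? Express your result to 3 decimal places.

r² = (0.514)² = 0.264

0.264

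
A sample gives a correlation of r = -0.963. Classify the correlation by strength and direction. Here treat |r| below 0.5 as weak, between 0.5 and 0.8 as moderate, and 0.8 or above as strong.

r = -0.963 < 0 so the relationship is negative.
|r| = 0.963, which falls in the strong range.

strong negative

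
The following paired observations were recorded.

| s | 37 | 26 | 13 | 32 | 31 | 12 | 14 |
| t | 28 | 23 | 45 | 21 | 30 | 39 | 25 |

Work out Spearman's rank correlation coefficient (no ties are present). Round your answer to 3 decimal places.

-0.571

Rank s: 7, 4, 2, 6, 5, 1, 3
Rank t: 4, 2, 7, 1, 5, 6, 3
d = rank(s) − rank(t): 3, 2, -5, 5, 0, -5, 0; Σd² = 88
ρ = 1 − 6Σd² / [n(n²−1)] = 1 − 6×88 / (7×48) = 1 − 528/336 ≈ -0.571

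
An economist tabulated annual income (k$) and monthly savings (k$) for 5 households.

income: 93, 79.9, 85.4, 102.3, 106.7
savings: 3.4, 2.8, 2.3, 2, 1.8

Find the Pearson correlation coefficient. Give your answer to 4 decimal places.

n = 5, Σx = 467.3, Σy = 12.3, Σx² = 44176.35, Σy² = 31.93, Σxy = 1133
nΣxy − ΣxΣy = 5665 − 5747.79 = -82.79
nΣx² − (Σx)² = 220881.75 − 218369.29 = 2512.46; nΣy² − (Σy)² = 159.65 − 151.29 = 8.36
r = -82.79 / √(2512.46 × 8.36) = -82.79 / 144.9281 ≈ -0.5712

-0.5712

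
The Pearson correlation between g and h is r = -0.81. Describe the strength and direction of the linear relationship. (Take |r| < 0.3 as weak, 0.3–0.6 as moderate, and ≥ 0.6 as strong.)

r = -0.81 < 0 so the relationship is negative.
|r| = 0.81, which falls in the strong range.

strong negative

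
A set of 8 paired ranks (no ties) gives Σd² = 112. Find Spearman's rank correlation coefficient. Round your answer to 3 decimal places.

ρ = 1 − 6Σd² / [n(n²−1)] = 1 − 6×112 / (8×63)
  = 1 − 672/504 = 1 − 1.3333 ≈ -0.333

-0.333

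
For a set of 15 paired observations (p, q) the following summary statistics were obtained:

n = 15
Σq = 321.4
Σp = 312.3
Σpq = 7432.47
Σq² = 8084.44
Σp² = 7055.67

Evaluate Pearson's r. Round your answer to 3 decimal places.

0.910

r = (nΣpq − ΣpΣq) / √[(nΣp² − (Σp)²)(nΣq² − (Σq)²)]
Numerator: 15×7432.47 − 312.3×321.4 = 11113.83
Denominator: √[(105835.05 − 97531.29)(121266.6 − 103297.96)] = √[8303.76 × 17968.64] = 12215.0429
r = 11113.83 / 12215.0429 ≈ 0.910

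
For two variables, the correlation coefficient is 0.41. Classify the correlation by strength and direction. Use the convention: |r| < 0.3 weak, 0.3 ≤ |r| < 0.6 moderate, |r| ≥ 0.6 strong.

r = 0.41 > 0 so the relationship is positive.
|r| = 0.41, which falls in the moderate range.

moderate positive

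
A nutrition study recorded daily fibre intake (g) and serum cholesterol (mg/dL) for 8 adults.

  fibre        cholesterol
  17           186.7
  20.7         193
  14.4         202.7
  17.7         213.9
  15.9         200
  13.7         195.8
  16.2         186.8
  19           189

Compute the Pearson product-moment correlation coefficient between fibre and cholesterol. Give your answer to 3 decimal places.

n = 8, Σx = 134.6, Σy = 1567.9, Σx² = 2302.08, Σy² = 307899.27, Σxy = 26353.53
nΣxy − ΣxΣy = 210828.24 − 211039.34 = -211.1
nΣx² − (Σx)² = 18416.64 − 18117.16 = 299.48; nΣy² − (Σy)² = 2463194.16 − 2458310.41 = 4883.75
r = -211.1 / √(299.48 × 4883.75) = -211.1 / 1209.3740 ≈ -0.175

-0.175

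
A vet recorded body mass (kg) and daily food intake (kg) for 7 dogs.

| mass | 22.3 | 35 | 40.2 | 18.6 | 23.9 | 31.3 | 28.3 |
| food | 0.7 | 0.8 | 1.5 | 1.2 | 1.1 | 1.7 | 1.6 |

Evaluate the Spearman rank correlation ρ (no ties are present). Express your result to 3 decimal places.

0.321

Rank mass: 2, 6, 7, 1, 3, 5, 4
Rank food: 1, 2, 5, 4, 3, 7, 6
d = rank(mass) − rank(food): 1, 4, 2, -3, 0, -2, -2; Σd² = 38
ρ = 1 − 6Σd² / [n(n²−1)] = 1 − 6×38 / (7×48) = 1 − 228/336 ≈ 0.321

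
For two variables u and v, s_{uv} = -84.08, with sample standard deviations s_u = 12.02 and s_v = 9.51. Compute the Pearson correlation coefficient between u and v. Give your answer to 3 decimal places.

-0.736

r = Cov(u,v) / (s_u · s_v) = -84.08 / (12.02 × 9.51)
  = -84.08 / 114.3102 ≈ -0.736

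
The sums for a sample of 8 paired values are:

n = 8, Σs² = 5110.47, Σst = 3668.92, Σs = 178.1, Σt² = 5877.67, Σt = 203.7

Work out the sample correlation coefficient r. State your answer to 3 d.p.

r = (nΣst − ΣsΣt) / √[(nΣs² − (Σs)²)(nΣt² − (Σt)²)]
Numerator: 8×3668.92 − 178.1×203.7 = -6927.61
Denominator: √[(40883.76 − 31719.61)(47021.36 − 41493.69)] = √[9164.15 × 5527.67] = 7117.3308
r = -6927.61 / 7117.3308 ≈ -0.973

-0.973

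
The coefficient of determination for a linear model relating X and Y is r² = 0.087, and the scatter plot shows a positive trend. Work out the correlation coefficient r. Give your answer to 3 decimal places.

0.295

|r| = √0.087 = 0.295
The association is positive, so r = 0.295.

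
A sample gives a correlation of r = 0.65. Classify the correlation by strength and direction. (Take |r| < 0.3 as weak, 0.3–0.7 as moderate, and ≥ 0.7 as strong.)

moderate positive

r = 0.65 > 0 so the relationship is positive.
|r| = 0.65, which falls in the moderate range.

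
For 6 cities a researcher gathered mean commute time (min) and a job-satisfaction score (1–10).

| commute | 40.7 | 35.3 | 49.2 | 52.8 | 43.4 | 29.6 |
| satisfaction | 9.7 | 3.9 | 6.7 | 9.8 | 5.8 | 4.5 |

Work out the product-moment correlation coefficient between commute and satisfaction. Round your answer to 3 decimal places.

0.682

n = 6, Σx = 251, Σy = 40.4, Σx² = 10870.78, Σy² = 304.12, Σxy = 1764.46
nΣxy − ΣxΣy = 10586.76 − 10140.4 = 446.36
nΣx² − (Σx)² = 65224.68 − 63001 = 2223.68; nΣy² − (Σy)² = 1824.72 − 1632.16 = 192.56
r = 446.36 / √(2223.68 × 192.56) = 446.36 / 654.3637 ≈ 0.682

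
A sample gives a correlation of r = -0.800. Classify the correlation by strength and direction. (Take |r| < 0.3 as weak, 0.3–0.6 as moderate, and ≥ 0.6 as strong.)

strong negative

r = -0.800 < 0 so the relationship is negative.
|r| = 0.800, which falls in the strong range.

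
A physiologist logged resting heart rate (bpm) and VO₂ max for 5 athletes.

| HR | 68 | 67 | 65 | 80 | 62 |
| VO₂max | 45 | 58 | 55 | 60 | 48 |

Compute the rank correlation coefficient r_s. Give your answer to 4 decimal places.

Rank HR: 4, 3, 2, 5, 1
Rank VO₂max: 1, 4, 3, 5, 2
d = rank(HR) − rank(VO₂max): 3, -1, -1, 0, -1; Σd² = 12
ρ = 1 − 6Σd² / [n(n²−1)] = 1 − 6×12 / (5×24) = 1 − 72/120 ≈ 0.4000

0.4000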